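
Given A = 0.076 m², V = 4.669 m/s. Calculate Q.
Formula: Q = A V
Q = 0.076·4.669·1000 = 354.8 L/s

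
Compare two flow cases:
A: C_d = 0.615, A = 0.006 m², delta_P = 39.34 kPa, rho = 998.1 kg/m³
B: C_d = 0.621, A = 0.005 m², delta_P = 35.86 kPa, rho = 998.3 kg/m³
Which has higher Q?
Q(A) = 32.76 L/s, Q(B) = 26.32 L/s. Answer: A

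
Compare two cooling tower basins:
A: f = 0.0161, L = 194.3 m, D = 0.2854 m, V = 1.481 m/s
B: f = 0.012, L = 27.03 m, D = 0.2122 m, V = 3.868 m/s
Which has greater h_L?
h_L(A) = 1.225 m, h_L(B) = 1.166 m. Answer: A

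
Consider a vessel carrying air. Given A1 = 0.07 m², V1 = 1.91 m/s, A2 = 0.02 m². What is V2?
Formula: V_2 = \frac{A_1 V_1}{A_2}
V2 = 0.07·1.91/0.02 = 6.685 m/s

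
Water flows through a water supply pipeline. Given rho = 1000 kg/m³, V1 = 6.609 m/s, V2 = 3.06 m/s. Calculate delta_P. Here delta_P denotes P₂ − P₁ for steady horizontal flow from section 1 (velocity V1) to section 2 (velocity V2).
Formula: \Delta P = \frac{1}{2} \rho (V_1^2 - V_2^2)
delta_P = 0.5·1000·(6.609² − 3.06²)/1000 = 17.16 kPa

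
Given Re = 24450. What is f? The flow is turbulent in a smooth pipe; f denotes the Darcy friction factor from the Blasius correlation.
Formula: f = \frac{0.316}{Re^{0.25}}
f = 0.316/24450^0.25 = 0.02527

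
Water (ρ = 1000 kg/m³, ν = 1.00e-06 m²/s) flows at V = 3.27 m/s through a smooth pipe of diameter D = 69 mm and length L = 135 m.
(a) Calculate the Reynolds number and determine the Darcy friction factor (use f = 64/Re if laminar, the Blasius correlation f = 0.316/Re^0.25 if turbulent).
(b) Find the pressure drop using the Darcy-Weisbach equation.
(a) Re = V·D/ν = 3.27·0.069/1.00e-06 = 225630 → turbulent (Re > 4000); f = 0.316/Re^0.25 = 0.316/225630^0.25 = 0.014499 (Blasius is strictly valid for Re ≲ 1e5; used here as the smooth-pipe estimate the problem specifies)
(b) Darcy-Weisbach: ΔP = f·(L/D)·½ρV²/1000 = 0.014499·(135/0.069)·½·1000·3.27²/1000 = 151.7 kPa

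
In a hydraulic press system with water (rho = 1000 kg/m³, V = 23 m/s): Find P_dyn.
Formula: P_{dyn} = \frac{1}{2} \rho V^2
P_dyn = 0.5·1000·23²/1000 = 264.5 kPa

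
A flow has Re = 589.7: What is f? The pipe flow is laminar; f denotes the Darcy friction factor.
Formula: f = \frac{64}{Re}
f = 64/589.7 = 0.1085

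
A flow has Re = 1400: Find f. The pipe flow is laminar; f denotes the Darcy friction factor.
Formula: f = \frac{64}{Re}
f = 64/1400 = 0.04571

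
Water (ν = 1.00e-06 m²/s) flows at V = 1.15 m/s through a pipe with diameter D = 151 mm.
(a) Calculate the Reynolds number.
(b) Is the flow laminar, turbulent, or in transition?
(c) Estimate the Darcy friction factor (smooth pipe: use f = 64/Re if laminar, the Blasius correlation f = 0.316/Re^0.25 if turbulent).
(a) Re = V·D/ν = 1.15·0.151/1.00e-06 = 173650
(b) Flow regime: turbulent (Re > 4000)
(c) Friction factor: f = 0.316/Re^0.25 = 0.316/173650^0.25 = 0.01548 (Blasius is strictly valid for Re ≲ 1e5; used here as the smooth-pipe estimate the problem specifies)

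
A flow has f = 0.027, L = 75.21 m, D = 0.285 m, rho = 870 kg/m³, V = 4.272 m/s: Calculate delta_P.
Formula: \Delta P = f \frac{L}{D} \frac{\rho V^2}{2}
delta_P = 0.027·(75.21/0.285)·0.5·870·4.272²/1000 = 56.56 kPa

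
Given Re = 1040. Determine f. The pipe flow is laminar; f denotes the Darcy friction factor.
Formula: f = \frac{64}{Re}
f = 64/1040 = 0.06154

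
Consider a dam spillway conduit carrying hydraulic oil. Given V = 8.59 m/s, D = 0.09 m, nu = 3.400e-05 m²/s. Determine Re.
Formula: Re = \frac{V D}{\nu}
Re = 8.59·0.09/3.400e-05 = 22738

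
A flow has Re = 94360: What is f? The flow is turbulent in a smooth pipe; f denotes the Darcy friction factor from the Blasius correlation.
Formula: f = \frac{0.316}{Re^{0.25}}
f = 0.316/94360^0.25 = 0.01803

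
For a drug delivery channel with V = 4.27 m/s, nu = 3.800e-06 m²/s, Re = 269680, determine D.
Formula: Re = \frac{V D}{\nu}
Substituting knowns: 269680 = 4.27·D/3.800e-06
Solving for D: D = 269680·3.800e-06/4.27 = 0.24 m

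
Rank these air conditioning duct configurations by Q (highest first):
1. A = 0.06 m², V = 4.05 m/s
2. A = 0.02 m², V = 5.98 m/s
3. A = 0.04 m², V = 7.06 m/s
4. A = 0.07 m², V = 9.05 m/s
Case 1: Q = 243 L/s
Case 2: Q = 119.6 L/s
Case 3: Q = 282.4 L/s
Case 4: Q = 633.5 L/s
Ranking (highest first): 4, 3, 1, 2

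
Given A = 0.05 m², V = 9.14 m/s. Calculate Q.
Formula: Q = A V
Q = 0.05·9.14·1000 = 457 L/s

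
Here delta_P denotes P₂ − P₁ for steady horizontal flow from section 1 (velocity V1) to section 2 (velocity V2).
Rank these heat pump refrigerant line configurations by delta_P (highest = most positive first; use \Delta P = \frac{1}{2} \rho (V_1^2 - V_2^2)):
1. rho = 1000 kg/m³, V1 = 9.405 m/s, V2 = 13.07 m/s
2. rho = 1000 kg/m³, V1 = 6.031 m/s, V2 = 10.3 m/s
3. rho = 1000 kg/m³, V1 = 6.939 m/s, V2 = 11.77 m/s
Case 1: delta_P = -41.19 kPa
Case 2: delta_P = -34.86 kPa
Case 3: delta_P = -45.19 kPa
Ranking (highest first): 2, 1, 3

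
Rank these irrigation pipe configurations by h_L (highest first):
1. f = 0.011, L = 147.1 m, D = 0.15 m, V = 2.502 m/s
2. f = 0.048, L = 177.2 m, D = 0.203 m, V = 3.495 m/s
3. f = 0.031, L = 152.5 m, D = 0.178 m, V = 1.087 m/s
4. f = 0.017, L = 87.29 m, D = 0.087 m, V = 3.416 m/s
Case 1: h_L = 3.442 m
Case 2: h_L = 26.09 m
Case 3: h_L = 1.599 m
Case 4: h_L = 10.14 m
Ranking (highest first): 2, 4, 1, 3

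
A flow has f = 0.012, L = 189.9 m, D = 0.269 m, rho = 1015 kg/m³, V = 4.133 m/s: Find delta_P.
Formula: \Delta P = f \frac{L}{D} \frac{\rho V^2}{2}
delta_P = 0.012·(189.9/0.269)·0.5·1015·4.133²/1000 = 73.44 kPa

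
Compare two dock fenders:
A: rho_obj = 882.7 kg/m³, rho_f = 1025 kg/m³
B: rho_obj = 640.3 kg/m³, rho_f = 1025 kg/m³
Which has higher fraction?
fraction(A) = 0.8612, fraction(B) = 0.6247. Answer: A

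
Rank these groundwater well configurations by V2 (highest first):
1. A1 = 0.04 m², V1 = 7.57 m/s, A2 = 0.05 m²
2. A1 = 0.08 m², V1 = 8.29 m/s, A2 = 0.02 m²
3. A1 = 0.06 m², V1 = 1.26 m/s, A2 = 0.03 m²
Case 1: V2 = 6.056 m/s
Case 2: V2 = 33.16 m/s
Case 3: V2 = 2.52 m/s
Ranking (highest first): 2, 1, 3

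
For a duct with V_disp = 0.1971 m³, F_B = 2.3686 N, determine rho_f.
Formula: F_B = \rho_f g V_{disp}
Substituting knowns: 2.3686 = rho_f·9.81·0.1971
Solving for rho_f: rho_f = 2.3686/(9.81·0.1971) = 1.225 kg/m³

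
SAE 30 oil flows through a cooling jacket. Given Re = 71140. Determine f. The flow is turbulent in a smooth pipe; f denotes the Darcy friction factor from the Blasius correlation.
Formula: f = \frac{0.316}{Re^{0.25}}
f = 0.316/71140^0.25 = 0.01935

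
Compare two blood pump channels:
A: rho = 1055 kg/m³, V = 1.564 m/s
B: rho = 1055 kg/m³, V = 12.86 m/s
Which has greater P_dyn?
P_dyn(A) = 1.29 kPa, P_dyn(B) = 87.24 kPa. Answer: B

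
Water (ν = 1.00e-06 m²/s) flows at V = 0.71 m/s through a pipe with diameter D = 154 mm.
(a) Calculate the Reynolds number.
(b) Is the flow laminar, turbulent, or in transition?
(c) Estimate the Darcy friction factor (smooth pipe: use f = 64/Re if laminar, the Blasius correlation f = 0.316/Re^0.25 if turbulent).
(a) Re = V·D/ν = 0.71·0.154/1.00e-06 = 109340
(b) Flow regime: turbulent (Re > 4000)
(c) Friction factor: f = 0.316/Re^0.25 = 0.316/109340^0.25 = 0.01738 (Blasius is strictly valid for Re ≲ 1e5; used here as the smooth-pipe estimate the problem specifies)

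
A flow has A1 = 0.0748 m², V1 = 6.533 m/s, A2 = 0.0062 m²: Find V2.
Formula: V_2 = \frac{A_1 V_1}{A_2}
V2 = 0.0748·6.533/0.0062 = 78.82 m/s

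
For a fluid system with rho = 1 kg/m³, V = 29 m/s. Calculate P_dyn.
Formula: P_{dyn} = \frac{1}{2} \rho V^2
P_dyn = 0.5·1·29²/1000 = 0.4205 kPa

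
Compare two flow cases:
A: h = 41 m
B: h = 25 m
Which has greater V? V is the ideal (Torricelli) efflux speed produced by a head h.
V(A) = 28.36 m/s, V(B) = 22.15 m/s. Answer: A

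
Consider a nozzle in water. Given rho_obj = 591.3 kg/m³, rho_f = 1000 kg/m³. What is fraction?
Formula: f_{sub} = \frac{\rho_{obj}}{\rho_f}
fraction = 591.3/1000 = 0.5913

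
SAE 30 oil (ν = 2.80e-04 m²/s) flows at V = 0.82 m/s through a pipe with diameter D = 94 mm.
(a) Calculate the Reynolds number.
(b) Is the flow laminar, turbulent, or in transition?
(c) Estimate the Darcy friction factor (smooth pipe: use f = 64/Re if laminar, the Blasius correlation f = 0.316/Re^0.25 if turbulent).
(a) Re = V·D/ν = 0.82·0.094/2.80e-04 = 275.29
(b) Flow regime: laminar (Re < 2300)
(c) Friction factor: f = 64/Re = 64/275.29 = 0.2325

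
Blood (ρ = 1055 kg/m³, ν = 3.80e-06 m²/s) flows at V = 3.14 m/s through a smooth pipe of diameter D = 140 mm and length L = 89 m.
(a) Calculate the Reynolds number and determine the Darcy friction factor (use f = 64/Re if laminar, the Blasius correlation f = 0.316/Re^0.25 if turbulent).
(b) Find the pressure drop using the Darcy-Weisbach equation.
(a) Re = V·D/ν = 3.14·0.14/3.80e-06 = 115680 → turbulent (Re > 4000); f = 0.316/Re^0.25 = 0.316/115680^0.25 = 0.017135 (Blasius is strictly valid for Re ≲ 1e5; used here as the smooth-pipe estimate the problem specifies)
(b) Darcy-Weisbach: ΔP = f·(L/D)·½ρV²/1000 = 0.017135·(89/0.140)·½·1055·3.14²/1000 = 56.65 kPa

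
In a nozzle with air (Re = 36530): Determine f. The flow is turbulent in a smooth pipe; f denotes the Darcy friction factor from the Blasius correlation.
Formula: f = \frac{0.316}{Re^{0.25}}
f = 0.316/36530^0.25 = 0.02286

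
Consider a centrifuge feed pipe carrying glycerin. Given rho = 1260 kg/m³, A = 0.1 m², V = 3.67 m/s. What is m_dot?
Formula: \dot{m} = \rho A V
m_dot = 1260·0.1·3.67 = 462.4 kg/s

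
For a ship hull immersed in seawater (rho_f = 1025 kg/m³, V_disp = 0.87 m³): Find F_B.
Formula: F_B = \rho_f g V_{disp}
F_B = 1025·9.81·0.87 = 8748 N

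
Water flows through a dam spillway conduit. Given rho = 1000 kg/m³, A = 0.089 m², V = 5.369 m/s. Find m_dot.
Formula: \dot{m} = \rho A V
m_dot = 1000·0.089·5.369 = 477.8 kg/s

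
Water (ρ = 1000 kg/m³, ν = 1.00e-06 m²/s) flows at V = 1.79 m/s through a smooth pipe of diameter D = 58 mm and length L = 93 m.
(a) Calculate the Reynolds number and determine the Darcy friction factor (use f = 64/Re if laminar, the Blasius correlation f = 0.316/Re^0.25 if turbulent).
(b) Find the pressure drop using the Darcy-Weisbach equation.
(a) Re = V·D/ν = 1.79·0.058/1.00e-06 = 103820 → turbulent (Re > 4000); f = 0.316/Re^0.25 = 0.316/103820^0.25 = 0.017604 (Blasius is strictly valid for Re ≲ 1e5; used here as the smooth-pipe estimate the problem specifies)
(b) Darcy-Weisbach: ΔP = f·(L/D)·½ρV²/1000 = 0.017604·(93/0.058)·½·1000·1.79²/1000 = 45.22 kPa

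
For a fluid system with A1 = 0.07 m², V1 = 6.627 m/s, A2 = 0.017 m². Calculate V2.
Formula: V_2 = \frac{A_1 V_1}{A_2}
V2 = 0.07·6.627/0.017 = 27.29 m/s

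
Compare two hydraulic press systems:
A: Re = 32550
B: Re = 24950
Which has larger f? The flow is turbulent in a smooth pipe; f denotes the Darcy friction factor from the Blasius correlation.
f(A) = 0.02353, f(B) = 0.02514. Answer: B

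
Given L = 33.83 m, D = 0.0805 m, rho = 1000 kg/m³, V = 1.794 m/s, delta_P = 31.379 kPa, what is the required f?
Formula: \Delta P = f \frac{L}{D} \frac{\rho V^2}{2}
Substituting knowns: 31.379 = f·(33.83/0.0805)·0.5·1000·1.794²/1000
Solving for f: f = (31.379·1000)/((33.83/0.0805)·0.5·1000·1.794²) = 0.0464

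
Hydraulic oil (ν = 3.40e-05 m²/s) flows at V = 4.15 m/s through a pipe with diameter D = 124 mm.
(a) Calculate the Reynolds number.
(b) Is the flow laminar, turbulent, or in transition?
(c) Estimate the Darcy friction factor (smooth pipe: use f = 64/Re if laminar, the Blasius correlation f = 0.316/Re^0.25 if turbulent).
(a) Re = V·D/ν = 4.15·0.124/3.40e-05 = 15135
(b) Flow regime: turbulent (Re > 4000)
(c) Friction factor: f = 0.316/Re^0.25 = 0.316/15135^0.25 = 0.02849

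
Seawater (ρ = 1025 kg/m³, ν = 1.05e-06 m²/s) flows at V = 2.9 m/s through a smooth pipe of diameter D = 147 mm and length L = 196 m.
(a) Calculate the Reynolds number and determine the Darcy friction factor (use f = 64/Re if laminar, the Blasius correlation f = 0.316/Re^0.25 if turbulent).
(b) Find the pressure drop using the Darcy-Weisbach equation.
(a) Re = V·D/ν = 2.9·0.147/1.05e-06 = 406000 → turbulent (Re > 4000); f = 0.316/Re^0.25 = 0.316/406000^0.25 = 0.012519 (Blasius is strictly valid for Re ≲ 1e5; used here as the smooth-pipe estimate the problem specifies)
(b) Darcy-Weisbach: ΔP = f·(L/D)·½ρV²/1000 = 0.012519·(196/0.147)·½·1025·2.9²/1000 = 71.94 kPa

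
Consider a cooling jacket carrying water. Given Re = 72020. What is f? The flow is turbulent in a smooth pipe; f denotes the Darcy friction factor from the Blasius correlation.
Formula: f = \frac{0.316}{Re^{0.25}}
f = 0.316/72020^0.25 = 0.01929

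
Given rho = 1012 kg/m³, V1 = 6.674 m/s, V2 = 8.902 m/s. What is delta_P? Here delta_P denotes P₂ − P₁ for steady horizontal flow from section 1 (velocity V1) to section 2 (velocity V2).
Formula: \Delta P = \frac{1}{2} \rho (V_1^2 - V_2^2)
delta_P = 0.5·1012·(6.674² − 8.902²)/1000 = -17.56 kPa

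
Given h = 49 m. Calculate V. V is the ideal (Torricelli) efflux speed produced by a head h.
Formula: V = \sqrt{2 g h}
V = √(2·9.81·49) = 31.01 m/s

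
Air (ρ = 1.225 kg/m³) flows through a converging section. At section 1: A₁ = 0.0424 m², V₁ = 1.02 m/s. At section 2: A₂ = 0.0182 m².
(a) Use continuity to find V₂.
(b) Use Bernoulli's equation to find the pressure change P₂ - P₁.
(a) Continuity: A₁V₁=A₂V₂ -> V₂=A₁V₁/A₂=0.0424*1.02/0.0182=2.38 m/s
(b) Bernoulli: P₂-P₁=0.5*rho*(V₁^2-V₂^2)/1000=0.5*1.225*(1.02^2-2.38^2)/1000=-0.002832 kPa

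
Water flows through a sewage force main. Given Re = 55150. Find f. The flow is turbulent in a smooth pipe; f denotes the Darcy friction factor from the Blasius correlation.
Formula: f = \frac{0.316}{Re^{0.25}}
f = 0.316/55150^0.25 = 0.02062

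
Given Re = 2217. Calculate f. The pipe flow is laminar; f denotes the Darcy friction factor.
Formula: f = \frac{64}{Re}
f = 64/2217 = 0.02887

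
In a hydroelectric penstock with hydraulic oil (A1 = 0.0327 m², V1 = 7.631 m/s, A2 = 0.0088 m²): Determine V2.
Formula: V_2 = \frac{A_1 V_1}{A_2}
V2 = 0.0327·7.631/0.0088 = 28.36 m/s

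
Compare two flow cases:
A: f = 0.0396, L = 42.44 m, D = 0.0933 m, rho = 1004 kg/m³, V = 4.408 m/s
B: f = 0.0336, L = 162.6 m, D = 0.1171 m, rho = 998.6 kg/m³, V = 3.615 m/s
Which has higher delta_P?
delta_P(A) = 175.7 kPa, delta_P(B) = 304.4 kPa. Answer: B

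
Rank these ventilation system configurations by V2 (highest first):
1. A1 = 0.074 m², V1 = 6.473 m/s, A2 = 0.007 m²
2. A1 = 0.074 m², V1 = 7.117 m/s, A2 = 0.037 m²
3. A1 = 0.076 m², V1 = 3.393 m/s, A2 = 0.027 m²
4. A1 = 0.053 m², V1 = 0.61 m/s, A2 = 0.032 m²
Case 1: V2 = 68.43 m/s
Case 2: V2 = 14.23 m/s
Case 3: V2 = 9.551 m/s
Case 4: V2 = 1.01 m/s
Ranking (highest first): 1, 2, 3, 4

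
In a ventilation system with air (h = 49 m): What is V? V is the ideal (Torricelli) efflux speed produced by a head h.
Formula: V = \sqrt{2 g h}
V = √(2·9.81·49) = 31.01 m/s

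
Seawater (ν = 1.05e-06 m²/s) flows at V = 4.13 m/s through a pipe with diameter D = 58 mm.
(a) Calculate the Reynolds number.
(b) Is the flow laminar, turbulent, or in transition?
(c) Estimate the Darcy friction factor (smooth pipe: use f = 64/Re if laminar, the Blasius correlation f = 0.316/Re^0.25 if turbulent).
(a) Re = V·D/ν = 4.13·0.058/1.05e-06 = 228130
(b) Flow regime: turbulent (Re > 4000)
(c) Friction factor: f = 0.316/Re^0.25 = 0.316/228130^0.25 = 0.01446 (Blasius is strictly valid for Re ≲ 1e5; used here as the smooth-pipe estimate the problem specifies)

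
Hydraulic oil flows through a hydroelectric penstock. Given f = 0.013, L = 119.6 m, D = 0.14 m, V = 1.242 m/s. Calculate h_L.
Formula: h_L = f \frac{L}{D} \frac{V^2}{2g}
h_L = 0.013·(119.6/0.14)·1.242²/(2·9.81) = 0.8732 m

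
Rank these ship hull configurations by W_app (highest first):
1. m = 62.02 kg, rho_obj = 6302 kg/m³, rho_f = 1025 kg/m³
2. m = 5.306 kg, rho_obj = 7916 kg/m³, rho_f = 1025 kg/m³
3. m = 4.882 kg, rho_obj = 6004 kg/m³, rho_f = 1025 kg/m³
Case 1: W_app = 509.5 N
Case 2: W_app = 45.31 N
Case 3: W_app = 39.72 N
Ranking (highest first): 1, 2, 3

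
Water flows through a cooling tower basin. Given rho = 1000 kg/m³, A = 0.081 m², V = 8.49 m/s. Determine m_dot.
Formula: \dot{m} = \rho A V
m_dot = 1000·0.081·8.49 = 687.7 kg/s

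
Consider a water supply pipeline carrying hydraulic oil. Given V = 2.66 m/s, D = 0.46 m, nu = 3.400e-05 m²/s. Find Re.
Formula: Re = \frac{V D}{\nu}
Re = 2.66·0.46/3.400e-05 = 35988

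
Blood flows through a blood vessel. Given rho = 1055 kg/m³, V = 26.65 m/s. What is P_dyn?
Formula: P_{dyn} = \frac{1}{2} \rho V^2
P_dyn = 0.5·1055·26.65²/1000 = 374.6 kPa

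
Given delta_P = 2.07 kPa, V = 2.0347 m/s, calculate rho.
Formula: V = \sqrt{\frac{2 \Delta P}{\rho}}
Substituting knowns: 2.0347 = √(2·(2.07·1000)/rho)
Solving for rho: rho = 2·(2.07·1000)/2.0347² = 1000 kg/m³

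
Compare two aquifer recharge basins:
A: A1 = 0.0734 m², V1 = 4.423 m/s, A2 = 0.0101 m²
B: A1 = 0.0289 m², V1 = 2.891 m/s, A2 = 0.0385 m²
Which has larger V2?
V2(A) = 32.14 m/s, V2(B) = 2.17 m/s. Answer: A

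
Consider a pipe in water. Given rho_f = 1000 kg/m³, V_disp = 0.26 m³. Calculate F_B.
Formula: F_B = \rho_f g V_{disp}
F_B = 1000·9.81·0.26 = 2551 N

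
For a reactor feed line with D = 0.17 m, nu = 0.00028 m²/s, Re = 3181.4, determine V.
Formula: Re = \frac{V D}{\nu}
Substituting knowns: 3181.4 = V·0.17/0.00028
Solving for V: V = 3181.4·0.00028/0.17 = 5.24 m/s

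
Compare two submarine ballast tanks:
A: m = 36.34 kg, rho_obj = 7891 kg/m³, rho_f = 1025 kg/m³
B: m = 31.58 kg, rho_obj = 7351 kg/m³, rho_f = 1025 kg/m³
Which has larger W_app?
W_app(A) = 310.2 N, W_app(B) = 266.6 N. Answer: A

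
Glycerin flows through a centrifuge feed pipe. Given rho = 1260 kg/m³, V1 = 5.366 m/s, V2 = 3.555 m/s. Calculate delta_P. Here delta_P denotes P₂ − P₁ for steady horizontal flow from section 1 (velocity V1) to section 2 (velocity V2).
Formula: \Delta P = \frac{1}{2} \rho (V_1^2 - V_2^2)
delta_P = 0.5·1260·(5.366² − 3.555²)/1000 = 10.18 kPa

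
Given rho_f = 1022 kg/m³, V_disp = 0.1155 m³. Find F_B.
Formula: F_B = \rho_f g V_{disp}
F_B = 1022·9.81·0.1155 = 1158 N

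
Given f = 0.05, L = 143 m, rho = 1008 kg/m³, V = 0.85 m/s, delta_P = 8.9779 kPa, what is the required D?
Formula: \Delta P = f \frac{L}{D} \frac{\rho V^2}{2}
Substituting knowns: 8.9779 = 0.05·(143/D)·0.5·1008·0.85²/1000
Solving for D: D = 0.05·143·0.5·1008·0.85²/(8.9779·1000) = 0.29 m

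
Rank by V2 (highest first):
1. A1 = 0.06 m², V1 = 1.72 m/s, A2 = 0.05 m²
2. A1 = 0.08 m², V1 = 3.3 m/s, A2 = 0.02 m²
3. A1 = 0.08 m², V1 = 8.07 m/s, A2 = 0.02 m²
Case 1: V2 = 2.064 m/s
Case 2: V2 = 13.2 m/s
Case 3: V2 = 32.28 m/s
Ranking (highest first): 3, 2, 1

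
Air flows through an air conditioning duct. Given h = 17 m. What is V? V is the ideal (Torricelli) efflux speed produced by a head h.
Formula: V = \sqrt{2 g h}
V = √(2·9.81·17) = 18.26 m/s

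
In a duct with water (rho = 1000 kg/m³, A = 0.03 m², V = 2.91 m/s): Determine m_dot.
Formula: \dot{m} = \rho A V
m_dot = 1000·0.03·2.91 = 87.3 kg/s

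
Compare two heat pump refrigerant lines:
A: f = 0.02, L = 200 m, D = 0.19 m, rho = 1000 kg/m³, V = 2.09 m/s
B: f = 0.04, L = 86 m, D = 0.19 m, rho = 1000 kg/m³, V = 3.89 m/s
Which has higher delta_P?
delta_P(A) = 45.98 kPa, delta_P(B) = 137 kPa. Answer: B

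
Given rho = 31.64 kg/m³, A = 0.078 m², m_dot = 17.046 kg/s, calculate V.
Formula: \dot{m} = \rho A V
Substituting knowns: 17.046 = 31.64·0.078·V
Solving for V: V = 17.046/(31.64·0.078) = 6.907 m/s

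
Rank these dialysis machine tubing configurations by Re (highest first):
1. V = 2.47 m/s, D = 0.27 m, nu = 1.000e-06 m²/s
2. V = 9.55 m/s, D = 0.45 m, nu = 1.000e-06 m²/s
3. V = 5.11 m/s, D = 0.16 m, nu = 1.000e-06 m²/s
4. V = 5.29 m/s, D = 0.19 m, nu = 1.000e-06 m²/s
Case 1: Re = 666900
Case 2: Re = 4.298e+06
Case 3: Re = 817600
Case 4: Re = 1.005e+06
Ranking (highest first): 2, 4, 3, 1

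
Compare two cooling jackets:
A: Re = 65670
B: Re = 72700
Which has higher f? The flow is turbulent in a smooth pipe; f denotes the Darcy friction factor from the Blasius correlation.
f(A) = 0.01974, f(B) = 0.01924. Answer: A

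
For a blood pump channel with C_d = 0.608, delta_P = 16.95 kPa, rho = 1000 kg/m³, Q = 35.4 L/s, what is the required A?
Formula: Q = C_d A \sqrt{\frac{2 \Delta P}{\rho}}
Substituting knowns: 35.4 = 0.608·A·√(2·(16.95·1000)/1000)·1000
Solving for A: A = (35.4/1000)/(0.608·√(2·(16.95·1000)/1000)) = 0.01 m²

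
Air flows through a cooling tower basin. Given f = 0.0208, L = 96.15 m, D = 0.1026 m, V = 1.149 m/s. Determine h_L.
Formula: h_L = f \frac{L}{D} \frac{V^2}{2g}
h_L = 0.0208·(96.15/0.1026)·1.149²/(2·9.81) = 1.312 m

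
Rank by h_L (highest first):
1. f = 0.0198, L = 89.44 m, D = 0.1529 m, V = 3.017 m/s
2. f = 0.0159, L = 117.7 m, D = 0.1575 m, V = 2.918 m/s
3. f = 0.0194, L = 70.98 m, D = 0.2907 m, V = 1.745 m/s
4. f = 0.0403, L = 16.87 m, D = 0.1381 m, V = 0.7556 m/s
Case 1: h_L = 5.373 m
Case 2: h_L = 5.157 m
Case 3: h_L = 0.7352 m
Case 4: h_L = 0.1433 m
Ranking (highest first): 1, 2, 3, 4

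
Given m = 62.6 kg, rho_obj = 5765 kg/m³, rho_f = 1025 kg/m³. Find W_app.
Formula: W_{app} = mg\left(1 - \frac{\rho_f}{\rho_{obj}}\right)
W_app = 62.6·9.81·(1 − 1025/5765) = 504.9 N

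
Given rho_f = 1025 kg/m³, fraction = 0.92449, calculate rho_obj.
Formula: f_{sub} = \frac{\rho_{obj}}{\rho_f}
Substituting knowns: 0.92449 = rho_obj/1025
Solving for rho_obj: rho_obj = 0.92449·1025 = 947.6 kg/m³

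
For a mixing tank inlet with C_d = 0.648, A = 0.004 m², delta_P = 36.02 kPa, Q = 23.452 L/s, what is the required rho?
Formula: Q = C_d A \sqrt{\frac{2 \Delta P}{\rho}}
Substituting knowns: 23.452 = 0.648·0.004·√(2·(36.02·1000)/rho)·1000
Solving for rho: rho = 2·(36.02·1000)/((23.452/1000)/(0.648·0.004))² = 880 kg/m³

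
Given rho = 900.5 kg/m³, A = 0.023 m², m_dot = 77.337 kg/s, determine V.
Formula: \dot{m} = \rho A V
Substituting knowns: 77.337 = 900.5·0.023·V
Solving for V: V = 77.337/(900.5·0.023) = 3.734 m/s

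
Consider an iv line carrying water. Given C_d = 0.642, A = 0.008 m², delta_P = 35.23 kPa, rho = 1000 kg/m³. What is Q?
Formula: Q = C_d A \sqrt{\frac{2 \Delta P}{\rho}}
Q = 0.642·0.008·√(2·(35.23·1000)/1000)·1000 = 43.11 L/s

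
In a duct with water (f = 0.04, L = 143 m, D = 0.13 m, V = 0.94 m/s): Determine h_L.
Formula: h_L = f \frac{L}{D} \frac{V^2}{2g}
h_L = 0.04·(143/0.13)·0.94²/(2·9.81) = 1.982 m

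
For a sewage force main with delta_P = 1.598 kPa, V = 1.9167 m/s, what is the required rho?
Formula: V = \sqrt{\frac{2 \Delta P}{\rho}}
Substituting knowns: 1.9167 = √(2·(1.598·1000)/rho)
Solving for rho: rho = 2·(1.598·1000)/1.9167² = 870 kg/m³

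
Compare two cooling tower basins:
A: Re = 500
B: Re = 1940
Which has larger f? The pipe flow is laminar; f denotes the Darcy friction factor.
f(A) = 0.128, f(B) = 0.03299. Answer: A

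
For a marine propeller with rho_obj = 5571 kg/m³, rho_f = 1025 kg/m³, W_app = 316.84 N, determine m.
Formula: W_{app} = mg\left(1 - \frac{\rho_f}{\rho_{obj}}\right)
Substituting knowns: 316.84 = m·9.81·(1 − 1025/5571)
Solving for m: m = 316.84/(9.81·(1 − 1025/5571)) = 39.58 kg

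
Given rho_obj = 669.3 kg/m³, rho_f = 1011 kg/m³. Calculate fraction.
Formula: f_{sub} = \frac{\rho_{obj}}{\rho_f}
fraction = 669.3/1011 = 0.662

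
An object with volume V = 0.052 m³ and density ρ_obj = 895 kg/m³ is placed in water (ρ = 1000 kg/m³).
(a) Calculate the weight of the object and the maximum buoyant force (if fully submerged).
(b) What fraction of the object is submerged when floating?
(a) W=rho_obj*g*V=895*9.81*0.052=456.6 N; F_B(max)=rho*g*V=1000*9.81*0.052=510.1 N
(b) Floating fraction=rho_obj/rho=895/1000=0.895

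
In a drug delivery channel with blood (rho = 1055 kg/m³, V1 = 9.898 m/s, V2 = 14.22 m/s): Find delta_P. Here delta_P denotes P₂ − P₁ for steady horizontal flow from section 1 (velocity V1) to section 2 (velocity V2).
Formula: \Delta P = \frac{1}{2} \rho (V_1^2 - V_2^2)
delta_P = 0.5·1055·(9.898² − 14.22²)/1000 = -54.99 kPa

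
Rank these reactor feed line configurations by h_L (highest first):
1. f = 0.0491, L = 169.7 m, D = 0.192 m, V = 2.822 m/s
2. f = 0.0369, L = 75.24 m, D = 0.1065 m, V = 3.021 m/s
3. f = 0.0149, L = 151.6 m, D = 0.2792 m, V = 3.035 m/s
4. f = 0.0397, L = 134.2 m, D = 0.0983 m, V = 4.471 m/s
Case 1: h_L = 17.61 m
Case 2: h_L = 12.13 m
Case 3: h_L = 3.798 m
Case 4: h_L = 55.22 m
Ranking (highest first): 4, 1, 2, 3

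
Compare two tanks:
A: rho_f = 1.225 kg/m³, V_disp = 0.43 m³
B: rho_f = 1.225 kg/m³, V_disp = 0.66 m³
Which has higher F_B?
F_B(A) = 5.167 N, F_B(B) = 7.931 N. Answer: B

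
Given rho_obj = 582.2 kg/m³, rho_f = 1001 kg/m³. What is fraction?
Formula: f_{sub} = \frac{\rho_{obj}}{\rho_f}
fraction = 582.2/1001 = 0.5816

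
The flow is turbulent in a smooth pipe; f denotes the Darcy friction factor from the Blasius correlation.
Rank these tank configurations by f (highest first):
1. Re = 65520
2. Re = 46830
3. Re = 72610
Case 1: f = 0.01975
Case 2: f = 0.02148
Case 3: f = 0.01925
Ranking (highest first): 2, 1, 3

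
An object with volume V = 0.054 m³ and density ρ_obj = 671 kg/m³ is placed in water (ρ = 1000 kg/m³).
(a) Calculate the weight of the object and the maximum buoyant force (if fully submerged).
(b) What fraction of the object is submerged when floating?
(a) W=rho_obj*g*V=671*9.81*0.054=355.5 N; F_B(max)=rho*g*V=1000*9.81*0.054=529.7 N
(b) Floating fraction=rho_obj/rho=671/1000=0.671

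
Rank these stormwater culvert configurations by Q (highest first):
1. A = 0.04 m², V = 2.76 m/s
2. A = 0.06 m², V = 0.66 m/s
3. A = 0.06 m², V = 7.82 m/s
Case 1: Q = 110.4 L/s
Case 2: Q = 39.6 L/s
Case 3: Q = 469.2 L/s
Ranking (highest first): 3, 1, 2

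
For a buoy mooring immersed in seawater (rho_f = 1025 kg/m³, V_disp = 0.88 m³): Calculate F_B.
Formula: F_B = \rho_f g V_{disp}
F_B = 1025·9.81·0.88 = 8849 N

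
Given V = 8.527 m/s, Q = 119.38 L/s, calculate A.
Formula: Q = A V
Substituting knowns: 119.38 = A·8.527·1000
Solving for A: A = (119.38/1000)/8.527 = 0.014 m²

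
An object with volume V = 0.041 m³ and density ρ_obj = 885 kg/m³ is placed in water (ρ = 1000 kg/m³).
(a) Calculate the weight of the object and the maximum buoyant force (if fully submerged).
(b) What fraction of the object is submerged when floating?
(a) W=rho_obj*g*V=885*9.81*0.041=356.0 N; F_B(max)=rho*g*V=1000*9.81*0.041=402.2 N
(b) Floating fraction=rho_obj/rho=885/1000=0.885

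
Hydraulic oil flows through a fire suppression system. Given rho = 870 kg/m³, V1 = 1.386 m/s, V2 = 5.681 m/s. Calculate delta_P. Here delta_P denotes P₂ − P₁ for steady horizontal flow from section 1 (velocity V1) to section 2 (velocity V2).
Formula: \Delta P = \frac{1}{2} \rho (V_1^2 - V_2^2)
delta_P = 0.5·870·(1.386² − 5.681²)/1000 = -13.2 kPa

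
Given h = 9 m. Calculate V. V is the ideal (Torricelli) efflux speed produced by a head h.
Formula: V = \sqrt{2 g h}
V = √(2·9.81·9) = 13.29 m/s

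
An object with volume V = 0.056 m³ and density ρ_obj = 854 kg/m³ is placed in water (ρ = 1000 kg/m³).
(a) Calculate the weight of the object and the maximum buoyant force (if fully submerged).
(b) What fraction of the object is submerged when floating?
(a) W=rho_obj*g*V=854*9.81*0.056=469.2 N; F_B(max)=rho*g*V=1000*9.81*0.056=549.4 N
(b) Floating fraction=rho_obj/rho=854/1000=0.854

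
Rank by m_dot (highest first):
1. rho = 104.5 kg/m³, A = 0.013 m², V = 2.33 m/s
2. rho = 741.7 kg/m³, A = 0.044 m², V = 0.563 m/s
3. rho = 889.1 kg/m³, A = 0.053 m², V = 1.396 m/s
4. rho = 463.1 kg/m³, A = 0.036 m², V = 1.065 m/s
Case 1: m_dot = 3.165 kg/s
Case 2: m_dot = 18.37 kg/s
Case 3: m_dot = 65.78 kg/s
Case 4: m_dot = 17.76 kg/s
Ranking (highest first): 3, 2, 4, 1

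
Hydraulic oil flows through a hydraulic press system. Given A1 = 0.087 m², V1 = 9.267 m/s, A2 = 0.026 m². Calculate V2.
Formula: V_2 = \frac{A_1 V_1}{A_2}
V2 = 0.087·9.267/0.026 = 31.01 m/s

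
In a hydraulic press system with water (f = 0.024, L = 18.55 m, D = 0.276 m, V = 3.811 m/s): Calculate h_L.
Formula: h_L = f \frac{L}{D} \frac{V^2}{2g}
h_L = 0.024·(18.55/0.276)·3.811²/(2·9.81) = 1.194 m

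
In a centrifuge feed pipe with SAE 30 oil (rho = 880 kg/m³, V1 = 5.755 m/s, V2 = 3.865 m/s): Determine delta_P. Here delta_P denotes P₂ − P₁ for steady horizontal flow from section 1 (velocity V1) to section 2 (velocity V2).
Formula: \Delta P = \frac{1}{2} \rho (V_1^2 - V_2^2)
delta_P = 0.5·880·(5.755² − 3.865²)/1000 = 8 kPa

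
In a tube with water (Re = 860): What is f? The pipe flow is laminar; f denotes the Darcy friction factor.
Formula: f = \frac{64}{Re}
f = 64/860 = 0.07442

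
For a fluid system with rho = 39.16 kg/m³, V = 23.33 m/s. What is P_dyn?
Formula: P_{dyn} = \frac{1}{2} \rho V^2
P_dyn = 0.5·39.16·23.33²/1000 = 10.66 kPa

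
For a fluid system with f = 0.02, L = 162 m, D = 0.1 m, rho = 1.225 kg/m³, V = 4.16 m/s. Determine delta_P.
Formula: \Delta P = f \frac{L}{D} \frac{\rho V^2}{2}
delta_P = 0.02·(162/0.1)·0.5·1.225·4.16²/1000 = 0.3434 kPa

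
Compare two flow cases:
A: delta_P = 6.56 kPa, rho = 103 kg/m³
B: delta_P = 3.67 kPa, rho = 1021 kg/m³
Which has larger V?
V(A) = 11.29 m/s, V(B) = 2.681 m/s. Answer: A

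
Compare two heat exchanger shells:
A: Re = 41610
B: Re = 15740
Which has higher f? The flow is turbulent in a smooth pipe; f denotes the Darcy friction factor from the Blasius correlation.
f(A) = 0.02213, f(B) = 0.02821. Answer: B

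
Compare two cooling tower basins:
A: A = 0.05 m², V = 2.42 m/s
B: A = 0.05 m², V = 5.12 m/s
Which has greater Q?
Q(A) = 121 L/s, Q(B) = 256 L/s. Answer: B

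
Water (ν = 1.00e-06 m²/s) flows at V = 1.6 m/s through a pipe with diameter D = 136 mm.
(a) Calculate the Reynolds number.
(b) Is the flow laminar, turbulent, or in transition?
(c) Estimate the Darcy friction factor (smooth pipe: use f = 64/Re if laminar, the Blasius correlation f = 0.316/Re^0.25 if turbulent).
(a) Re = V·D/ν = 1.6·0.136/1.00e-06 = 217600
(b) Flow regime: turbulent (Re > 4000)
(c) Friction factor: f = 0.316/Re^0.25 = 0.316/217600^0.25 = 0.01463 (Blasius is strictly valid for Re ≲ 1e5; used here as the smooth-pipe estimate the problem specifies)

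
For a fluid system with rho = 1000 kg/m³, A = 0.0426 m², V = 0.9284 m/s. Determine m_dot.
Formula: \dot{m} = \rho A V
m_dot = 1000·0.0426·0.9284 = 39.55 kg/s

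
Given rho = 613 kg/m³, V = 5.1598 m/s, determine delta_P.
Formula: V = \sqrt{\frac{2 \Delta P}{\rho}}
Substituting knowns: 5.1598 = √(2·(delta_P·1000)/613)
Solving for delta_P: delta_P = 5.1598²·613/2/1000 = 8.16 kPa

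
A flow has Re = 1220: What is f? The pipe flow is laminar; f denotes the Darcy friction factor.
Formula: f = \frac{64}{Re}
f = 64/1220 = 0.05246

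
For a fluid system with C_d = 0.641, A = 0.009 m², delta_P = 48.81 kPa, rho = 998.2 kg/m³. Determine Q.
Formula: Q = C_d A \sqrt{\frac{2 \Delta P}{\rho}}
Q = 0.641·0.009·√(2·(48.81·1000)/998.2)·1000 = 57.05 L/s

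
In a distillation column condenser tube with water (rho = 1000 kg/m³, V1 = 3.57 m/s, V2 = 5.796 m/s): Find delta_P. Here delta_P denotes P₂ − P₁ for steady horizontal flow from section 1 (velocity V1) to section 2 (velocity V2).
Formula: \Delta P = \frac{1}{2} \rho (V_1^2 - V_2^2)
delta_P = 0.5·1000·(3.57² − 5.796²)/1000 = -10.42 kPa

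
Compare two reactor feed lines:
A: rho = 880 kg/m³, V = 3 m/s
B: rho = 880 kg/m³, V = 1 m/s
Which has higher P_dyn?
P_dyn(A) = 3.96 kPa, P_dyn(B) = 0.44 kPa. Answer: A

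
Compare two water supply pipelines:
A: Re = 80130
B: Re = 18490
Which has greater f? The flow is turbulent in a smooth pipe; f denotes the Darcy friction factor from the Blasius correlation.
f(A) = 0.01878, f(B) = 0.0271. Answer: B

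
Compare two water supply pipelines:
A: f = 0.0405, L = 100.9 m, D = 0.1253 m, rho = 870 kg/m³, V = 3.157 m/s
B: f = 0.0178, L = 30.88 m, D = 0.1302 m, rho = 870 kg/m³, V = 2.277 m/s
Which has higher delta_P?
delta_P(A) = 141.4 kPa, delta_P(B) = 9.521 kPa. Answer: A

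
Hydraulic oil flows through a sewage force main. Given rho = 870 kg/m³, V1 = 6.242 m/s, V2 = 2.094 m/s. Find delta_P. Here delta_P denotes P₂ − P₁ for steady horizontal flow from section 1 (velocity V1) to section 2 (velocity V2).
Formula: \Delta P = \frac{1}{2} \rho (V_1^2 - V_2^2)
delta_P = 0.5·870·(6.242² − 2.094²)/1000 = 15.04 kPa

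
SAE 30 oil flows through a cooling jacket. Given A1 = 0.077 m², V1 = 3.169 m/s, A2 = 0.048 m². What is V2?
Formula: V_2 = \frac{A_1 V_1}{A_2}
V2 = 0.077·3.169/0.048 = 5.084 m/s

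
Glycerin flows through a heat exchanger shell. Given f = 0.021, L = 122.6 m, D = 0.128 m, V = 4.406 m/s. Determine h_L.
Formula: h_L = f \frac{L}{D} \frac{V^2}{2g}
h_L = 0.021·(122.6/0.128)·4.406²/(2·9.81) = 19.9 m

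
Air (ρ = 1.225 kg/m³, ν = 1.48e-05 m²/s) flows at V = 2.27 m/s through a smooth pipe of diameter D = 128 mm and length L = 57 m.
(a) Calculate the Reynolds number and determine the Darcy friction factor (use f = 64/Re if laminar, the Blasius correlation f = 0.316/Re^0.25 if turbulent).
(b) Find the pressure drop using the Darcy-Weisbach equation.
(a) Re = V·D/ν = 2.27·0.128/1.48e-05 = 19632 → turbulent (Re > 4000); f = 0.316/Re^0.25 = 0.316/19632^0.25 = 0.026696
(b) Darcy-Weisbach: ΔP = f·(L/D)·½ρV²/1000 = 0.026696·(57/0.128)·½·1.225·2.27²/1000 = 0.03752 kPa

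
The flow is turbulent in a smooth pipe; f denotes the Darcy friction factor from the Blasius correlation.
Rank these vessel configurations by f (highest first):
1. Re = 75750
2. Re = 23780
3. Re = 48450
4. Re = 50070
Case 1: f = 0.01905
Case 2: f = 0.02545
Case 3: f = 0.0213
Case 4: f = 0.02112
Ranking (highest first): 2, 3, 4, 1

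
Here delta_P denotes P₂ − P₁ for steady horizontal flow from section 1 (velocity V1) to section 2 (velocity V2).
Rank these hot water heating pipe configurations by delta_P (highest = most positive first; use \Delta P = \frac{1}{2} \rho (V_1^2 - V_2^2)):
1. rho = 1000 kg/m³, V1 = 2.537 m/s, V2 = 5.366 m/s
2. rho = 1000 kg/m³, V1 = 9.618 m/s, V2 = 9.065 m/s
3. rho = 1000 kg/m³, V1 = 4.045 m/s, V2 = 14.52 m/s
Case 1: delta_P = -11.18 kPa
Case 2: delta_P = 5.166 kPa
Case 3: delta_P = -97.23 kPa
Ranking (highest first): 2, 1, 3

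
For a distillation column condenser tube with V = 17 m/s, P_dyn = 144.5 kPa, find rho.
Formula: P_{dyn} = \frac{1}{2} \rho V^2
Substituting knowns: 144.5 = 0.5·rho·17²/1000
Solving for rho: rho = 2·(144.5·1000)/17² = 1000 kg/m³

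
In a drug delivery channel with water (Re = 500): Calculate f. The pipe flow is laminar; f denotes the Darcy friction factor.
Formula: f = \frac{64}{Re}
f = 64/500 = 0.128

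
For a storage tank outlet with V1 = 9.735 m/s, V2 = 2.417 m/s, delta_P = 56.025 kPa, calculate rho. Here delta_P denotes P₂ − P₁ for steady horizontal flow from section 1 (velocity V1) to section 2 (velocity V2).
Formula: \Delta P = \frac{1}{2} \rho (V_1^2 - V_2^2)
Substituting knowns: 56.025 = 0.5·rho·(9.735² − 2.417²)/1000
Solving for rho: rho = 2·(56.025·1000)/(9.735² − 2.417²) = 1260 kg/m³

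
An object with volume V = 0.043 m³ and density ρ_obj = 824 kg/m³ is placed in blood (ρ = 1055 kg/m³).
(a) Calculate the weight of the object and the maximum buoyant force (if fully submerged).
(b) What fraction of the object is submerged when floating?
(a) W=rho_obj*g*V=824*9.81*0.043=347.6 N; F_B(max)=rho*g*V=1055*9.81*0.043=445.0 N
(b) Floating fraction=rho_obj/rho=824/1055=0.781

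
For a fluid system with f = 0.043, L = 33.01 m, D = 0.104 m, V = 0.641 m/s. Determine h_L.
Formula: h_L = f \frac{L}{D} \frac{V^2}{2g}
h_L = 0.043·(33.01/0.104)·0.641²/(2·9.81) = 0.2858 m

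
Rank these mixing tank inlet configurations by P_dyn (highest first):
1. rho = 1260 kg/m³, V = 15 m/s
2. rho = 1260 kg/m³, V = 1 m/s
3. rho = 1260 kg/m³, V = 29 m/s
Case 1: P_dyn = 141.8 kPa
Case 2: P_dyn = 0.63 kPa
Case 3: P_dyn = 529.8 kPa
Ranking (highest first): 3, 1, 2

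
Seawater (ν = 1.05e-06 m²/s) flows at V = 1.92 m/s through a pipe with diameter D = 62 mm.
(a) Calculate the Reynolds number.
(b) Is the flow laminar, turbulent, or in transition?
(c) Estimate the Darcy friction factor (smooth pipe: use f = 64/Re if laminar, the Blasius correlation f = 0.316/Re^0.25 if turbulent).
(a) Re = V·D/ν = 1.92·0.062/1.05e-06 = 113370
(b) Flow regime: turbulent (Re > 4000)
(c) Friction factor: f = 0.316/Re^0.25 = 0.316/113370^0.25 = 0.01722 (Blasius is strictly valid for Re ≲ 1e5; used here as the smooth-pipe estimate the problem specifies)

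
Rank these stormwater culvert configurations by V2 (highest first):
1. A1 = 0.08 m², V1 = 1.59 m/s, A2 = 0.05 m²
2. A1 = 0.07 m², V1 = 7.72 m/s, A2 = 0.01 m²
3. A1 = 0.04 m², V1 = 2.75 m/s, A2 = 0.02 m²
Case 1: V2 = 2.544 m/s
Case 2: V2 = 54.04 m/s
Case 3: V2 = 5.5 m/s
Ranking (highest first): 2, 3, 1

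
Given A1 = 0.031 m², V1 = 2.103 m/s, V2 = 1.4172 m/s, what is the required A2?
Formula: V_2 = \frac{A_1 V_1}{A_2}
Substituting knowns: 1.4172 = 0.031·2.103/A2
Solving for A2: A2 = 0.031·2.103/1.4172 = 0.046 m²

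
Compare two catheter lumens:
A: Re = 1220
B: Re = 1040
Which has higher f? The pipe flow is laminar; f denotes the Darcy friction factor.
f(A) = 0.05246, f(B) = 0.06154. Answer: B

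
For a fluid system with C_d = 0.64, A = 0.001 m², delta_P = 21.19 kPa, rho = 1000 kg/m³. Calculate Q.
Formula: Q = C_d A \sqrt{\frac{2 \Delta P}{\rho}}
Q = 0.64·0.001·√(2·(21.19·1000)/1000)·1000 = 4.166 L/s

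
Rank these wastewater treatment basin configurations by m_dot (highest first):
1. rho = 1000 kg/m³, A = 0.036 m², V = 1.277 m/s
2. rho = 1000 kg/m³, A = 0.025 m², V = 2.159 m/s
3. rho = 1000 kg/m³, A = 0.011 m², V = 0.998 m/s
Case 1: m_dot = 45.97 kg/s
Case 2: m_dot = 53.97 kg/s
Case 3: m_dot = 10.98 kg/s
Ranking (highest first): 2, 1, 3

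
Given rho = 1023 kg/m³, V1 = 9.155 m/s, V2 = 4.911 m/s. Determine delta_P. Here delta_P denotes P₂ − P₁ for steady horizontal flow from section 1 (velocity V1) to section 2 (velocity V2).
Formula: \Delta P = \frac{1}{2} \rho (V_1^2 - V_2^2)
delta_P = 0.5·1023·(9.155² − 4.911²)/1000 = 30.53 kPa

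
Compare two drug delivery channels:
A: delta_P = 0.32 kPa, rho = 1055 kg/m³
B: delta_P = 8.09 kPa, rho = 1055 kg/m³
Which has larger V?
V(A) = 0.7789 m/s, V(B) = 3.916 m/s. Answer: B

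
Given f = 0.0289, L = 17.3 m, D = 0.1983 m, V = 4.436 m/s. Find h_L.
Formula: h_L = f \frac{L}{D} \frac{V^2}{2g}
h_L = 0.0289·(17.3/0.1983)·4.436²/(2·9.81) = 2.529 m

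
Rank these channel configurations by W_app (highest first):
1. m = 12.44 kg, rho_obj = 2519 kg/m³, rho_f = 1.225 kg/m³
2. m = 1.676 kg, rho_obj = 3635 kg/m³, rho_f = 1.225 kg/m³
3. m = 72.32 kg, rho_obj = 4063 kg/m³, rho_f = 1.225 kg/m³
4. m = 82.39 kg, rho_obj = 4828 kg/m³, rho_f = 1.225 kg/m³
Case 1: W_app = 122 N
Case 2: W_app = 16.44 N
Case 3: W_app = 709.2 N
Case 4: W_app = 808 N
Ranking (highest first): 4, 3, 1, 2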